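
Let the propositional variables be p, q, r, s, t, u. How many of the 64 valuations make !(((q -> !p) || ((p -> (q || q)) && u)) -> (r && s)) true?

42

Initial set: {T !(((q -> !p) || ((p -> (q || q)) && u)) -> (r && s))}.
T !(((q -> !p) || ((p -> (q || q)) && u)) -> (r && s)): α-rule — add T ((q -> !p) || ((p -> (q || q)) && u)), F (r && s).
T ((q -> !p) || ((p -> (q || q)) && u)): β-rule — branch into T (q -> !p)  //  T ((p -> (q || q)) && u).
  branch 1 (add T (q -> !p)):
    F (r && s): β-rule — branch into F r  //  F s.
      branch 1.1 (add F r):
        T (q -> !p): β-rule — branch into F q  //  T !p.
          branch 1.1.1 (add F q):
            ○ open, literals {q=F, r=F}.
          branch 1.1.2 (add T !p):
            ○ open, literals {p=F, r=F}.
      branch 1.2 (add F s):
        T (q -> !p): β-rule — branch into F q  //  T !p.
          branch 1.2.1 (add F q):
            ○ open, literals {q=F, s=F}.
          branch 1.2.2 (add T !p):
            ○ open, literals {p=F, s=F}.
  branch 2 (add T ((p -> (q || q)) && u)):
    T ((p -> (q || q)) && u): α-rule — add T (p -> (q || q)), T u.
    F (r && s): β-rule — branch into F r  //  F s.
      branch 2.1 (add F r):
        T (p -> (q || q)): β-rule — branch into F p  //  T (q || q).
          branch 2.1.1 (add F p):
            ○ open, literals {p=F, r=F, u=T}.
          branch 2.1.2 (add T (q || q)):
            T (q || q): β-rule — branch into T q  //  T q.
              branch 2.1.2.1 (add T q):
                ○ open, literals {q=T, r=F, u=T}.
              branch 2.1.2.2 (add T q):
                ○ open, literals {q=T, r=F, u=T}.
      branch 2.2 (add F s):
        T (p -> (q || q)): β-rule — branch into F p  //  T (q || q).
          branch 2.2.1 (add F p):
            ○ open, literals {p=F, s=F, u=T}.
          branch 2.2.2 (add T (q || q)):
            T (q || q): β-rule — branch into T q  //  T q.
              branch 2.2.2.1 (add T q):
                ○ open, literals {q=T, s=F, u=T}.
              branch 2.2.2.2 (add T q):
                ○ open, literals {q=T, s=F, u=T}.
0 branches closed, 10 open.
Each open branch fixes some atoms; the unmentioned ones are free. Counting distinct full assignments: branch {q=F, r=F} (p, s, t, u) contributes 16 new; branch {p=F, r=F} (q, s, t, u) contributes 8 new; branch {q=F, s=F} (p, r, t, u) contributes 8 new; branch {p=F, s=F} (q, r, t, u) contributes 4 new; branch {p=F, r=F, u=T} (q, s, t) contributes 0 new; branch {q=T, r=F, u=T} (p, s, t) contributes 4 new; branch {q=T, r=F, u=T} (p, s, t) contributes 0 new; branch {p=F, s=F, u=T} (q, r, t) contributes 0 new; branch {q=T, s=F, u=T} (p, r, t) contributes 2 new; branch {q=T, s=F, u=T} (p, r, t) contributes 0 new. Total: 42.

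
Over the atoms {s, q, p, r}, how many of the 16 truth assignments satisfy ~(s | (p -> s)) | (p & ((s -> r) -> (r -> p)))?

Initial set: {(~(s | (p -> s)) | (p & ((s -> r) -> (r -> p))))}.
(~(s | (p -> s)) | (p & ((s -> r) -> (r -> p)))): β-rule — branch into ~(s | (p -> s))  //  (p & ((s -> r) -> (r -> p))).
  branch 1 (add ~(s | (p -> s))):
    ~(s | (p -> s)): α-rule — add ~s, ~(p -> s).
    ~(p -> s): α-rule — add p, ~s.
    ○ open, literals {p=1, s=0}.
  branch 2 (add (p & ((s -> r) -> (r -> p)))):
    (p & ((s -> r) -> (r -> p))): α-rule — add p, ((s -> r) -> (r -> p)).
    ((s -> r) -> (r -> p)): β-rule — branch into ~(s -> r)  //  (r -> p).
      branch 2.1 (add ~(s -> r)):
        ~(s -> r): α-rule — add s, ~r.
        ○ open, literals {p=1, r=0, s=1}.
      branch 2.2 (add (r -> p)):
        (r -> p): β-rule — branch into ~r  //  p.
          branch 2.2.1 (add ~r):
            ○ open, literals {p=1, r=0}.
          branch 2.2.2 (add p):
            ○ open, literals {p=1}.
0 branches closed, 4 open.
Each open branch fixes some atoms; the unmentioned ones are free. Counting distinct full assignments: branch {p=1, s=0} (q, r) contributes 4 new; branch {p=1, r=0, s=1} (q) contributes 2 new; branch {p=1, r=0} (s, q) contributes 0 new; branch {p=1} (s, q, r) contributes 2 new. Total: 8.

8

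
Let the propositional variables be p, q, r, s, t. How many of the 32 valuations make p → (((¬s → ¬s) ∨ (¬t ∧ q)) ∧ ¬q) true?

24

Initial set: {(p → (((¬s → ¬s) ∨ (¬t ∧ q)) ∧ ¬q))}.
(p → (((¬s → ¬s) ∨ (¬t ∧ q)) ∧ ¬q)): β-rule — branch into ¬p  //  (((¬s → ¬s) ∨ (¬t ∧ q)) ∧ ¬q).
  branch 1 (add ¬p):
    ○ open, literals {p=false}.
  branch 2 (add (((¬s → ¬s) ∨ (¬t ∧ q)) ∧ ¬q)):
    (((¬s → ¬s) ∨ (¬t ∧ q)) ∧ ¬q): α-rule — add ((¬s → ¬s) ∨ (¬t ∧ q)), ¬q.
    ((¬s → ¬s) ∨ (¬t ∧ q)): β-rule — branch into (¬s → ¬s)  //  (¬t ∧ q).
      branch 2.1 (add (¬s → ¬s)):
        (¬s → ¬s): β-rule — branch into ¬¬s  //  ¬s.
          branch 2.1.1 (add ¬¬s):
            ○ open, literals {q=false, s=true}.
          branch 2.1.2 (add ¬s):
            ○ open, literals {q=false, s=false}.
      branch 2.2 (add (¬t ∧ q)):
        (¬t ∧ q): α-rule — add ¬t, q.
        × closes — contains both q and ¬q.
1 branch closed, 3 open.
Each open branch fixes some atoms; the unmentioned ones are free. Counting distinct full assignments: branch {p=false} (q, r, s, t) contributes 16 new; branch {q=false, s=true} (p, r, t) contributes 4 new; branch {q=false, s=false} (p, r, t) contributes 4 new. Total: 24.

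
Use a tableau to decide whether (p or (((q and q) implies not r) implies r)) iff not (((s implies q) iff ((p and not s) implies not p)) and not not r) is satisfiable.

Initial set: {((p or (((q and q) implies not r) implies r)) iff not (((s implies q) iff ((p and not s) implies not p)) and not not r))}.
((p or (((q and q) implies not r) implies r)) iff not (((s implies q) iff ((p and not s) implies not p)) and not not r)): β-rule — branch into (p or (((q and q) implies not r) implies r)), not (((s implies q) iff ((p and not s) implies not p)) and not not r)  //  not (p or (((q and q) implies not r) implies r)), not not (((s implies q) iff ((p and not s) implies not p)) and not not r).
  branch 1 (add (p or (((q and q) implies not r) implies r)), not (((s implies q) iff ((p and not s) implies not p)) and not not r)):
    (p or (((q and q) implies not r) implies r)): β-rule — branch into p  //  (((q and q) implies not r) implies r).
      branch 1.1 (add p):
        not (((s implies q) iff ((p and not s) implies not p)) and not not r): β-rule — branch into not ((s implies q) iff ((p and not s) implies not p))  //  not not not r.
          branch 1.1.1 (add not ((s implies q) iff ((p and not s) implies not p))):
            not ((s implies q) iff ((p and not s) implies not p)): β-rule — branch into (s implies q), not ((p and not s) implies not p)  //  not (s implies q), ((p and not s) implies not p).
              branch 1.1.1.1 (add (s implies q), not ((p and not s) implies not p)):
                not ((p and not s) implies not p): α-rule — add (p and not s), not not p.
                (p and not s): α-rule — add p, not s.
                (s implies q): β-rule — branch into not s  //  q.
                  branch 1.1.1.1.1 (add not s):
                    ○ open, literals {p=true, s=false}.
                  branch 1.1.1.1.2 (add q):
                    ○ open, literals {p=true, q=true, s=false}.
              branch 1.1.1.2 (add not (s implies q), ((p and not s) implies not p)):
                not (s implies q): α-rule — add s, not q.
                ((p and not s) implies not p): β-rule — branch into not (p and not s)  //  not p.
                  branch 1.1.1.2.1 (add not (p and not s)):
                    not (p and not s): β-rule — branch into not p  //  not not s.
                      branch 1.1.1.2.1.1 (add not p):
                        × closes — contains both p and not p.
                      branch 1.1.1.2.1.2 (add not not s):
                        ○ open, literals {p=true, q=false, s=true}.
                  branch 1.1.1.2.2 (add not p):
                    × closes — contains both p and not p.
          branch 1.1.2 (add not not not r):
            not not not r: drop double negation, giving not r.
            ○ open, literals {p=true, r=false}.
      branch 1.2 (add (((q and q) implies not r) implies r)):
        not (((s implies q) iff ((p and not s) implies not p)) and not not r): β-rule — branch into not ((s implies q) iff ((p and not s) implies not p))  //  not not not r.
          branch 1.2.1 (add not ((s implies q) iff ((p and not s) implies not p))):
            (((q and q) implies not r) implies r): β-rule — branch into not ((q and q) implies not r)  //  r.
              branch 1.2.1.1 (add not ((q and q) implies not r)):
                not ((q and q) implies not r): α-rule — add (q and q), not not r.
                (q and q): α-rule — add q, q.
                not ((s implies q) iff ((p and not s) implies not p)): β-rule — branch into (s implies q), not ((p and not s) implies not p)  //  not (s implies q), ((p and not s) implies not p).
                  branch 1.2.1.1.1 (add (s implies q), not ((p and not s) implies not p)):
                    not ((p and not s) implies not p): α-rule — add (p and not s), not not p.
                    (p and not s): α-rule — add p, not s.
                    (s implies q): β-rule — branch into not s  //  q.
                      branch 1.2.1.1.1.1 (add not s):
                        ○ open, literals {p=true, q=true, r=true, s=false}.
                      branch 1.2.1.1.1.2 (add q):
                        ○ open, literals {p=true, q=true, r=true, s=false}.
                  branch 1.2.1.1.2 (add not (s implies q), ((p and not s) implies not p)):
                    not (s implies q): α-rule — add s, not q.
                    × closes — contains both q and not q.
              branch 1.2.1.2 (add r):
                not ((s implies q) iff ((p and not s) implies not p)): β-rule — branch into (s implies q), not ((p and not s) implies not p)  //  not (s implies q), ((p and not s) implies not p).
                  branch 1.2.1.2.1 (add (s implies q), not ((p and not s) implies not p)):
                    not ((p and not s) implies not p): α-rule — add (p and not s), not not p.
                    (p and not s): α-rule — add p, not s.
                    (s implies q): β-rule — branch into not s  //  q.
                      branch 1.2.1.2.1.1 (add not s):
                        ○ open, literals {p=true, r=true, s=false}.
                      branch 1.2.1.2.1.2 (add q):
                        ○ open, literals {p=true, q=true, r=true, s=false}.
                  branch 1.2.1.2.2 (add not (s implies q), ((p and not s) implies not p)):
                    not (s implies q): α-rule — add s, not q.
                    ((p and not s) implies not p): β-rule — branch into not (p and not s)  //  not p.
                      branch 1.2.1.2.2.1 (add not (p and not s)):
                        not (p and not s): β-rule — branch into not p  //  not not s.
                          branch 1.2.1.2.2.1.1 (add not p):
                            ○ open, literals {p=false, q=false, r=true, s=true}.
                          branch 1.2.1.2.2.1.2 (add not not s):
                            ○ open, literals {q=false, r=true, s=true}.
                      branch 1.2.1.2.2.2 (add not p):
                        ○ open, literals {p=false, q=false, r=true, s=true}.
          branch 1.2.2 (add not not not r):
            not not not r: drop double negation, giving not r.
            (((q and q) implies not r) implies r): β-rule — branch into not ((q and q) implies not r)  //  r.
              branch 1.2.2.1 (add not ((q and q) implies not r)):
                not ((q and q) implies not r): α-rule — add (q and q), not not r.
                × closes — contains both r and not r.
              branch 1.2.2.2 (add r):
                × closes — contains both r and not r.
  branch 2 (add not (p or (((q and q) implies not r) implies r)), not not (((s implies q) iff ((p and not s) implies not p)) and not not r)):
    not (p or (((q and q) implies not r) implies r)): α-rule — add not p, not (((q and q) implies not r) implies r).
    not not (((s implies q) iff ((p and not s) implies not p)) and not not r): α-rule — add ((s implies q) iff ((p and not s) implies not p)), not not r.
    not (((q and q) implies not r) implies r): α-rule — add ((q and q) implies not r), not r.
    not not r: drop double negation, giving r.
    × closes — contains both r and not r.
6 branches closed, 11 open.
An open branch gives a satisfying assignment: p=true, s=false.

Satisfiable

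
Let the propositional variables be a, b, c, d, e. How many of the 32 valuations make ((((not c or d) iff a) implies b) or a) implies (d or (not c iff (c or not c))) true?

Initial set: {(((((not c or d) iff a) implies b) or a) implies (d or (not c iff (c or not c))))}.
(((((not c or d) iff a) implies b) or a) implies (d or (not c iff (c or not c)))): β-rule — branch into not ((((not c or d) iff a) implies b) or a)  //  (d or (not c iff (c or not c))).
  branch 1 (add not ((((not c or d) iff a) implies b) or a)):
    not ((((not c or d) iff a) implies b) or a): α-rule — add not (((not c or d) iff a) implies b), not a.
    not (((not c or d) iff a) implies b): α-rule — add ((not c or d) iff a), not b.
    ((not c or d) iff a): β-rule — branch into (not c or d), a  //  not (not c or d), not a.
      branch 1.1 (add (not c or d), a):
        × closes — contains both a and not a.
      branch 1.2 (add not (not c or d), not a):
        not (not c or d): α-rule — add not not c, not d.
        ○ open, literals {a=false, b=false, c=true, d=false}.
  branch 2 (add (d or (not c iff (c or not c)))):
    (d or (not c iff (c or not c))): β-rule — branch into d  //  (not c iff (c or not c)).
      branch 2.1 (add d):
        ○ open, literals {d=true}.
      branch 2.2 (add (not c iff (c or not c))):
        (not c iff (c or not c)): β-rule — branch into not c, (c or not c)  //  not not c, not (c or not c).
          branch 2.2.1 (add not c, (c or not c)):
            (c or not c): β-rule — branch into c  //  not c.
              branch 2.2.1.1 (add c):
                × closes — contains both c and not c.
              branch 2.2.1.2 (add not c):
                ○ open, literals {c=false}.
          branch 2.2.2 (add not not c, not (c or not c)):
            not (c or not c): α-rule — add not c, not not c.
            × closes — contains both c and not c.
3 branches closed, 3 open.
Each open branch fixes some atoms; the unmentioned ones are free. Counting distinct full assignments: branch {a=false, b=false, c=true, d=false} (e) contributes 2 new; branch {d=true} (a, b, c, e) contributes 16 new; branch {c=false} (a, b, d, e) contributes 8 new. Total: 26.

26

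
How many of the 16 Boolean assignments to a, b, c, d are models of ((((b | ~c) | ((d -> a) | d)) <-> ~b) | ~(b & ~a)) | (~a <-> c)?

14

Initial set: {T (((((b | ~c) | ((d -> a) | d)) <-> ~b) | ~(b & ~a)) | (~a <-> c))}.
T (((((b | ~c) | ((d -> a) | d)) <-> ~b) | ~(b & ~a)) | (~a <-> c)): β-rule — branch into T ((((b | ~c) | ((d -> a) | d)) <-> ~b) | ~(b & ~a))  //  T (~a <-> c).
  branch 1 (add T ((((b | ~c) | ((d -> a) | d)) <-> ~b) | ~(b & ~a))):
    T ((((b | ~c) | ((d -> a) | d)) <-> ~b) | ~(b & ~a)): β-rule — branch into T (((b | ~c) | ((d -> a) | d)) <-> ~b)  //  T ~(b & ~a).
      branch 1.1 (add T (((b | ~c) | ((d -> a) | d)) <-> ~b)):
        T (((b | ~c) | ((d -> a) | d)) <-> ~b): β-rule — branch into T ((b | ~c) | ((d -> a) | d)), T ~b  //  F ((b | ~c) | ((d -> a) | d)), F ~b.
          branch 1.1.1 (add T ((b | ~c) | ((d -> a) | d)), T ~b):
            T ((b | ~c) | ((d -> a) | d)): β-rule — branch into T (b | ~c)  //  T ((d -> a) | d).
              branch 1.1.1.1 (add T (b | ~c)):
                T (b | ~c): β-rule — branch into T b  //  T ~c.
                  branch 1.1.1.1.1 (add T b):
                    × closes — contains both b and ~b.
                  branch 1.1.1.1.2 (add T ~c):
                    ○ open, literals {b=F, c=F}.
              branch 1.1.1.2 (add T ((d -> a) | d)):
                T ((d -> a) | d): β-rule — branch into T (d -> a)  //  T d.
                  branch 1.1.1.2.1 (add T (d -> a)):
                    T (d -> a): β-rule — branch into F d  //  T a.
                      branch 1.1.1.2.1.1 (add F d):
                        ○ open, literals {b=F, d=F}.
                      branch 1.1.1.2.1.2 (add T a):
                        ○ open, literals {a=T, b=F}.
                  branch 1.1.1.2.2 (add T d):
                    ○ open, literals {b=F, d=T}.
          branch 1.1.2 (add F ((b | ~c) | ((d -> a) | d)), F ~b):
            F ((b | ~c) | ((d -> a) | d)): α-rule — add F (b | ~c), F ((d -> a) | d).
            F (b | ~c): α-rule — add F b, F ~c.
            × closes — contains both b and ~b.
      branch 1.2 (add T ~(b & ~a)):
        T ~(b & ~a): β-rule — branch into F b  //  F ~a.
          branch 1.2.1 (add F b):
            ○ open, literals {b=F}.
          branch 1.2.2 (add F ~a):
            ○ open, literals {a=T}.
  branch 2 (add T (~a <-> c)):
    T (~a <-> c): β-rule — branch into T ~a, T c  //  F ~a, F c.
      branch 2.1 (add T ~a, T c):
        ○ open, literals {a=F, c=T}.
      branch 2.2 (add F ~a, F c):
        ○ open, literals {a=T, c=F}.
2 branches closed, 8 open.
Each open branch fixes some atoms; the unmentioned ones are free. Counting distinct full assignments: branch {b=F, c=F} (a, d) contributes 4 new; branch {b=F, d=F} (a, c) contributes 2 new; branch {a=T, b=F} (c, d) contributes 1 new; branch {b=F, d=T} (a, c) contributes 1 new; branch {b=F} (a, c, d) contributes 0 new; branch {a=T} (b, c, d) contributes 4 new; branch {a=F, c=T} (b, d) contributes 2 new; branch {a=T, c=F} (b, d) contributes 0 new. Total: 14.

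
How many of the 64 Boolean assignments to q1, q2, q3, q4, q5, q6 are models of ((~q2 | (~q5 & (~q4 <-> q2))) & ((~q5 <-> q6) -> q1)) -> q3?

49

Initial set: {(((~q2 | (~q5 & (~q4 <-> q2))) & ((~q5 <-> q6) -> q1)) -> q3)}.
(((~q2 | (~q5 & (~q4 <-> q2))) & ((~q5 <-> q6) -> q1)) -> q3): β-rule — branch into ~((~q2 | (~q5 & (~q4 <-> q2))) & ((~q5 <-> q6) -> q1))  //  q3.
  branch 1 (add ~((~q2 | (~q5 & (~q4 <-> q2))) & ((~q5 <-> q6) -> q1))):
    ~((~q2 | (~q5 & (~q4 <-> q2))) & ((~q5 <-> q6) -> q1)): β-rule — branch into ~(~q2 | (~q5 & (~q4 <-> q2)))  //  ~((~q5 <-> q6) -> q1).
      branch 1.1 (add ~(~q2 | (~q5 & (~q4 <-> q2)))):
        ~(~q2 | (~q5 & (~q4 <-> q2))): α-rule — add ~~q2, ~(~q5 & (~q4 <-> q2)).
        ~(~q5 & (~q4 <-> q2)): β-rule — branch into ~~q5  //  ~(~q4 <-> q2).
          branch 1.1.1 (add ~~q5):
            ○ open, literals {q2=1, q5=1}.
          branch 1.1.2 (add ~(~q4 <-> q2)):
            ~(~q4 <-> q2): β-rule — branch into ~q4, ~q2  //  ~~q4, q2.
              branch 1.1.2.1 (add ~q4, ~q2):
                × closes — contains both q2 and ~q2.
              branch 1.1.2.2 (add ~~q4, q2):
                ○ open, literals {q2=1, q4=1}.
      branch 1.2 (add ~((~q5 <-> q6) -> q1)):
        ~((~q5 <-> q6) -> q1): α-rule — add (~q5 <-> q6), ~q1.
        (~q5 <-> q6): β-rule — branch into ~q5, q6  //  ~~q5, ~q6.
          branch 1.2.1 (add ~q5, q6):
            ○ open, literals {q1=0, q5=0, q6=1}.
          branch 1.2.2 (add ~~q5, ~q6):
            ○ open, literals {q1=0, q5=1, q6=0}.
  branch 2 (add q3):
    ○ open, literals {q3=1}.
1 branch closed, 5 open.
Each open branch fixes some atoms; the unmentioned ones are free. Counting distinct full assignments: branch {q2=1, q5=1} (q1, q3, q4, q6) contributes 16 new; branch {q2=1, q4=1} (q1, q3, q5, q6) contributes 8 new; branch {q1=0, q5=0, q6=1} (q2, q3, q4) contributes 6 new; branch {q1=0, q5=1, q6=0} (q2, q3, q4) contributes 4 new; branch {q3=1} (q1, q2, q4, q5, q6) contributes 15 new. Total: 49.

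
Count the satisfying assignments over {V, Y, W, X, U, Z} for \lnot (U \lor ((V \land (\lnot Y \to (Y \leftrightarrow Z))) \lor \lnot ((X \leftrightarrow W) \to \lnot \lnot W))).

Initial set: {T \lnot (U \lor ((V \land (\lnot Y \to (Y \leftrightarrow Z))) \lor \lnot ((X \leftrightarrow W) \to \lnot \lnot W)))}.
T \lnot (U \lor ((V \land (\lnot Y \to (Y \leftrightarrow Z))) \lor \lnot ((X \leftrightarrow W) \to \lnot \lnot W))): α-rule — add F U, F ((V \land (\lnot Y \to (Y \leftrightarrow Z))) \lor \lnot ((X \leftrightarrow W) \to \lnot \lnot W)).
F ((V \land (\lnot Y \to (Y \leftrightarrow Z))) \lor \lnot ((X \leftrightarrow W) \to \lnot \lnot W)): α-rule — add F (V \land (\lnot Y \to (Y \leftrightarrow Z))), F \lnot ((X \leftrightarrow W) \to \lnot \lnot W).
F (V \land (\lnot Y \to (Y \leftrightarrow Z))): β-rule — branch into F V  //  F (\lnot Y \to (Y \leftrightarrow Z)).
  branch 1 (add F V):
    F \lnot ((X \leftrightarrow W) \to \lnot \lnot W): β-rule — branch into F (X \leftrightarrow W)  //  T \lnot \lnot W.
      branch 1.1 (add F (X \leftrightarrow W)):
        F (X \leftrightarrow W): β-rule — branch into T X, F W  //  F X, T W.
          branch 1.1.1 (add T X, F W):
            ○ open, literals {U=F, V=F, W=F, X=T}.
          branch 1.1.2 (add F X, T W):
            ○ open, literals {U=F, V=F, W=T, X=F}.
      branch 1.2 (add T \lnot \lnot W):
        T \lnot \lnot W: drop double negation, giving T W.
        ○ open, literals {U=F, V=F, W=T}.
  branch 2 (add F (\lnot Y \to (Y \leftrightarrow Z))):
    F (\lnot Y \to (Y \leftrightarrow Z)): α-rule — add T \lnot Y, F (Y \leftrightarrow Z).
    F \lnot ((X \leftrightarrow W) \to \lnot \lnot W): β-rule — branch into F (X \leftrightarrow W)  //  T \lnot \lnot W.
      branch 2.1 (add F (X \leftrightarrow W)):
        F (Y \leftrightarrow Z): β-rule — branch into T Y, F Z  //  F Y, T Z.
          branch 2.1.1 (add T Y, F Z):
            × closes — contains both Y and \lnot Y.
          branch 2.1.2 (add F Y, T Z):
            F (X \leftrightarrow W): β-rule — branch into T X, F W  //  F X, T W.
              branch 2.1.2.1 (add T X, F W):
                ○ open, literals {U=F, W=F, X=T, Y=F, Z=T}.
              branch 2.1.2.2 (add F X, T W):
                ○ open, literals {U=F, W=T, X=F, Y=F, Z=T}.
      branch 2.2 (add T \lnot \lnot W):
        T \lnot \lnot W: drop double negation, giving T W.
        F (Y \leftrightarrow Z): β-rule — branch into T Y, F Z  //  F Y, T Z.
          branch 2.2.1 (add T Y, F Z):
            × closes — contains both Y and \lnot Y.
          branch 2.2.2 (add F Y, T Z):
            ○ open, literals {U=F, W=T, Y=F, Z=T}.
2 branches closed, 6 open.
Each open branch fixes some atoms; the unmentioned ones are free. Counting distinct full assignments: branch {U=F, V=F, W=F, X=T} (Y, Z) contributes 4 new; branch {U=F, V=F, W=T, X=F} (Y, Z) contributes 4 new; branch {U=F, V=F, W=T} (Y, X, Z) contributes 4 new; branch {U=F, W=F, X=T, Y=F, Z=T} (V) contributes 1 new; branch {U=F, W=T, X=F, Y=F, Z=T} (V) contributes 1 new; branch {U=F, W=T, Y=F, Z=T} (V, X) contributes 1 new. Total: 15.

15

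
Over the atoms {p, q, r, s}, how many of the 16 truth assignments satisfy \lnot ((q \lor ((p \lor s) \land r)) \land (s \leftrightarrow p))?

11

Initial set: {\lnot ((q \lor ((p \lor s) \land r)) \land (s \leftrightarrow p))}.
\lnot ((q \lor ((p \lor s) \land r)) \land (s \leftrightarrow p)): β-rule — branch into \lnot (q \lor ((p \lor s) \land r))  //  \lnot (s \leftrightarrow p).
  branch 1 (add \lnot (q \lor ((p \lor s) \land r))):
    \lnot (q \lor ((p \lor s) \land r)): α-rule — add \lnot q, \lnot ((p \lor s) \land r).
    \lnot ((p \lor s) \land r): β-rule — branch into \lnot (p \lor s)  //  \lnot r.
      branch 1.1 (add \lnot (p \lor s)):
        \lnot (p \lor s): α-rule — add \lnot p, \lnot s.
        ○ open, literals {p=F, q=F, s=F}.
      branch 1.2 (add \lnot r):
        ○ open, literals {q=F, r=F}.
  branch 2 (add \lnot (s \leftrightarrow p)):
    \lnot (s \leftrightarrow p): β-rule — branch into s, \lnot p  //  \lnot s, p.
      branch 2.1 (add s, \lnot p):
        ○ open, literals {p=F, s=T}.
      branch 2.2 (add \lnot s, p):
        ○ open, literals {p=T, s=F}.
0 branches closed, 4 open.
Each open branch fixes some atoms; the unmentioned ones are free. Counting distinct full assignments: branch {p=F, q=F, s=F} (r) contributes 2 new; branch {q=F, r=F} (p, s) contributes 3 new; branch {p=F, s=T} (q, r) contributes 3 new; branch {p=T, s=F} (q, r) contributes 3 new. Total: 11.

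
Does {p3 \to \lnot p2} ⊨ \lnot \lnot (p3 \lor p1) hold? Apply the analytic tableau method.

No

Initial set: {(p3 \to \lnot p2); \lnot \lnot \lnot (p3 \lor p1)}.
\lnot \lnot \lnot (p3 \lor p1): drop double negation, giving \lnot (p3 \lor p1).
\lnot (p3 \lor p1): α-rule — add \lnot p3, \lnot p1.
(p3 \to \lnot p2): β-rule — branch into \lnot p3  //  \lnot p2.
  branch 1 (add \lnot p3):
    ○ open, literals {p1=0, p3=0}.
  branch 2 (add \lnot p2):
    ○ open, literals {p1=0, p2=0, p3=0}.
0 branches closed, 2 open.
An open branch gives a countermodel: p1=0, p3=0 (unmentioned atoms arbitrary); the premises hold there but the conclusion fails.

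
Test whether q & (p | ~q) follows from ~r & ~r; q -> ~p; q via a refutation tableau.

No

Initial set: {(~r & ~r); (q -> ~p); q; ~(q & (p | ~q))}.
(~r & ~r): α-rule — add ~r, ~r.
(q -> ~p): β-rule — branch into ~q  //  ~p.
  branch 1 (add ~q):
    × closes — contains both q and ~q.
  branch 2 (add ~p):
    ~(q & (p | ~q)): β-rule — branch into ~q  //  ~(p | ~q).
      branch 2.1 (add ~q):
        × closes — contains both q and ~q.
      branch 2.2 (add ~(p | ~q)):
        ~(p | ~q): α-rule — add ~p, ~~q.
        ○ open, literals {p=false, q=true, r=false}.
2 branches closed, 1 open.
An open branch gives a countermodel: p=false, q=true, r=false (unmentioned atoms arbitrary); the premises hold there but the conclusion fails.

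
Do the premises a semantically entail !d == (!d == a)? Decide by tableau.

Initial set: {a; !(!d == (!d == a))}.
!(!d == (!d == a)): β-rule — branch into !d, !(!d == a)  //  !!d, (!d == a).
  branch 1 (add !d, !(!d == a)):
    !(!d == a): β-rule — branch into !d, !a  //  !!d, a.
      branch 1.1 (add !d, !a):
        × closes — contains both a and !a.
      branch 1.2 (add !!d, a):
        × closes — contains both d and !d.
  branch 2 (add !!d, (!d == a)):
    (!d == a): β-rule — branch into !d, a  //  !!d, !a.
      branch 2.1 (add !d, a):
        × closes — contains both d and !d.
      branch 2.2 (add !!d, !a):
        × closes — contains both a and !a.
All 4 branches close.
Every branch closed, so the premises entail the conclusion.

Yes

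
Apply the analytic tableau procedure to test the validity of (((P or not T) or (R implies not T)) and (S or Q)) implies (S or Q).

Valid

Assume the negation and expand:
Initial set: {not ((((P or not T) or (R implies not T)) and (S or Q)) implies (S or Q))}.
not ((((P or not T) or (R implies not T)) and (S or Q)) implies (S or Q)): α-rule — add (((P or not T) or (R implies not T)) and (S or Q)), not (S or Q).
(((P or not T) or (R implies not T)) and (S or Q)): α-rule — add ((P or not T) or (R implies not T)), (S or Q).
not (S or Q): α-rule — add not S, not Q.
((P or not T) or (R implies not T)): β-rule — branch into (P or not T)  //  (R implies not T).
  branch 1 (add (P or not T)):
    (S or Q): β-rule — branch into S  //  Q.
      branch 1.1 (add S):
        × closes — contains both S and not S.
      branch 1.2 (add Q):
        × closes — contains both Q and not Q.
  branch 2 (add (R implies not T)):
    (S or Q): β-rule — branch into S  //  Q.
      branch 2.1 (add S):
        × closes — contains both S and not S.
      branch 2.2 (add Q):
        × closes — contains both Q and not Q.
All 4 branches close.
Every branch closed, so the negation is unsatisfiable and the formula is valid.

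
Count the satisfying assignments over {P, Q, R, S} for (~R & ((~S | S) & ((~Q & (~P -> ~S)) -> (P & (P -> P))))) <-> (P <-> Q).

7

Initial set: {((~R & ((~S | S) & ((~Q & (~P -> ~S)) -> (P & (P -> P))))) <-> (P <-> Q))}.
((~R & ((~S | S) & ((~Q & (~P -> ~S)) -> (P & (P -> P))))) <-> (P <-> Q)): β-rule — branch into (~R & ((~S | S) & ((~Q & (~P -> ~S)) -> (P & (P -> P))))), (P <-> Q)  //  ~(~R & ((~S | S) & ((~Q & (~P -> ~S)) -> (P & (P -> P))))), ~(P <-> Q).
  branch 1 (add (~R & ((~S | S) & ((~Q & (~P -> ~S)) -> (P & (P -> P))))), (P <-> Q)):
    (~R & ((~S | S) & ((~Q & (~P -> ~S)) -> (P & (P -> P))))): α-rule — add ~R, ((~S | S) & ((~Q & (~P -> ~S)) -> (P & (P -> P)))).
    ((~S | S) & ((~Q & (~P -> ~S)) -> (P & (P -> P)))): α-rule — add (~S | S), ((~Q & (~P -> ~S)) -> (P & (P -> P))).
    (P <-> Q): β-rule — branch into P, Q  //  ~P, ~Q.
      branch 1.1 (add P, Q):
        (~S | S): β-rule — branch into ~S  //  S.
          branch 1.1.1 (add ~S):
            ((~Q & (~P -> ~S)) -> (P & (P -> P))): β-rule — branch into ~(~Q & (~P -> ~S))  //  (P & (P -> P)).
              branch 1.1.1.1 (add ~(~Q & (~P -> ~S))):
                ~(~Q & (~P -> ~S)): β-rule — branch into ~~Q  //  ~(~P -> ~S).
                  branch 1.1.1.1.1 (add ~~Q):
                    ○ open, literals {P=1, Q=1, R=0, S=0}.
                  branch 1.1.1.1.2 (add ~(~P -> ~S)):
                    ~(~P -> ~S): α-rule — add ~P, ~~S.
                    × closes — contains both P and ~P.
              branch 1.1.1.2 (add (P & (P -> P))):
                (P & (P -> P)): α-rule — add P, (P -> P).
                (P -> P): β-rule — branch into ~P  //  P.
                  branch 1.1.1.2.1 (add ~P):
                    × closes — contains both P and ~P.
                  branch 1.1.1.2.2 (add P):
                    ○ open, literals {P=1, Q=1, R=0, S=0}.
          branch 1.1.2 (add S):
            ((~Q & (~P -> ~S)) -> (P & (P -> P))): β-rule — branch into ~(~Q & (~P -> ~S))  //  (P & (P -> P)).
              branch 1.1.2.1 (add ~(~Q & (~P -> ~S))):
                ~(~Q & (~P -> ~S)): β-rule — branch into ~~Q  //  ~(~P -> ~S).
                  branch 1.1.2.1.1 (add ~~Q):
                    ○ open, literals {P=1, Q=1, R=0, S=1}.
                  branch 1.1.2.1.2 (add ~(~P -> ~S)):
                    ~(~P -> ~S): α-rule — add ~P, ~~S.
                    × closes — contains both P and ~P.
              branch 1.1.2.2 (add (P & (P -> P))):
                (P & (P -> P)): α-rule — add P, (P -> P).
                (P -> P): β-rule — branch into ~P  //  P.
                  branch 1.1.2.2.1 (add ~P):
                    × closes — contains both P and ~P.
                  branch 1.1.2.2.2 (add P):
                    ○ open, literals {P=1, Q=1, R=0, S=1}.
      branch 1.2 (add ~P, ~Q):
        (~S | S): β-rule — branch into ~S  //  S.
          branch 1.2.1 (add ~S):
            ((~Q & (~P -> ~S)) -> (P & (P -> P))): β-rule — branch into ~(~Q & (~P -> ~S))  //  (P & (P -> P)).
              branch 1.2.1.1 (add ~(~Q & (~P -> ~S))):
                ~(~Q & (~P -> ~S)): β-rule — branch into ~~Q  //  ~(~P -> ~S).
                  branch 1.2.1.1.1 (add ~~Q):
                    × closes — contains both Q and ~Q.
                  branch 1.2.1.1.2 (add ~(~P -> ~S)):
                    ~(~P -> ~S): α-rule — add ~P, ~~S.
                    × closes — contains both S and ~S.
              branch 1.2.1.2 (add (P & (P -> P))):
                (P & (P -> P)): α-rule — add P, (P -> P).
                × closes — contains both P and ~P.
          branch 1.2.2 (add S):
            ((~Q & (~P -> ~S)) -> (P & (P -> P))): β-rule — branch into ~(~Q & (~P -> ~S))  //  (P & (P -> P)).
              branch 1.2.2.1 (add ~(~Q & (~P -> ~S))):
                ~(~Q & (~P -> ~S)): β-rule — branch into ~~Q  //  ~(~P -> ~S).
                  branch 1.2.2.1.1 (add ~~Q):
                    × closes — contains both Q and ~Q.
                  branch 1.2.2.1.2 (add ~(~P -> ~S)):
                    ~(~P -> ~S): α-rule — add ~P, ~~S.
                    ○ open, literals {P=0, Q=0, R=0, S=1}.
              branch 1.2.2.2 (add (P & (P -> P))):
                (P & (P -> P)): α-rule — add P, (P -> P).
                × closes — contains both P and ~P.
  branch 2 (add ~(~R & ((~S | S) & ((~Q & (~P -> ~S)) -> (P & (P -> P))))), ~(P <-> Q)):
    ~(~R & ((~S | S) & ((~Q & (~P -> ~S)) -> (P & (P -> P))))): β-rule — branch into ~~R  //  ~((~S | S) & ((~Q & (~P -> ~S)) -> (P & (P -> P)))).
      branch 2.1 (add ~~R):
        ~(P <-> Q): β-rule — branch into P, ~Q  //  ~P, Q.
          branch 2.1.1 (add P, ~Q):
            ○ open, literals {P=1, Q=0, R=1}.
          branch 2.1.2 (add ~P, Q):
            ○ open, literals {P=0, Q=1, R=1}.
      branch 2.2 (add ~((~S | S) & ((~Q & (~P -> ~S)) -> (P & (P -> P))))):
        ~(P <-> Q): β-rule — branch into P, ~Q  //  ~P, Q.
          branch 2.2.1 (add P, ~Q):
            ~((~S | S) & ((~Q & (~P -> ~S)) -> (P & (P -> P)))): β-rule — branch into ~(~S | S)  //  ~((~Q & (~P -> ~S)) -> (P & (P -> P))).
              branch 2.2.1.1 (add ~(~S | S)):
                ~(~S | S): α-rule — add ~~S, ~S.
                × closes — contains both S and ~S.
              branch 2.2.1.2 (add ~((~Q & (~P -> ~S)) -> (P & (P -> P)))):
                ~((~Q & (~P -> ~S)) -> (P & (P -> P))): α-rule — add (~Q & (~P -> ~S)), ~(P & (P -> P)).
                (~Q & (~P -> ~S)): α-rule — add ~Q, (~P -> ~S).
                ~(P & (P -> P)): β-rule — branch into ~P  //  ~(P -> P).
                  branch 2.2.1.2.1 (add ~P):
                    × closes — contains both P and ~P.
                  branch 2.2.1.2.2 (add ~(P -> P)):
                    ~(P -> P): α-rule — add P, ~P.
                    × closes — contains both P and ~P.
          branch 2.2.2 (add ~P, Q):
            ~((~S | S) & ((~Q & (~P -> ~S)) -> (P & (P -> P)))): β-rule — branch into ~(~S | S)  //  ~((~Q & (~P -> ~S)) -> (P & (P -> P))).
              branch 2.2.2.1 (add ~(~S | S)):
                ~(~S | S): α-rule — add ~~S, ~S.
                × closes — contains both S and ~S.
              branch 2.2.2.2 (add ~((~Q & (~P -> ~S)) -> (P & (P -> P)))):
                ~((~Q & (~P -> ~S)) -> (P & (P -> P))): α-rule — add (~Q & (~P -> ~S)), ~(P & (P -> P)).
                (~Q & (~P -> ~S)): α-rule — add ~Q, (~P -> ~S).
                × closes — contains both Q and ~Q.
14 branches closed, 7 open.
Each open branch fixes some atoms; the unmentioned ones are free. Counting distinct full assignments: branch {P=1, Q=1, R=0, S=0} (none free) contributes 1 new; branch {P=1, Q=1, R=0, S=0} (none free) contributes 0 new; branch {P=1, Q=1, R=0, S=1} (none free) contributes 1 new; branch {P=1, Q=1, R=0, S=1} (none free) contributes 0 new; branch {P=0, Q=0, R=0, S=1} (none free) contributes 1 new; branch {P=1, Q=0, R=1} (S) contributes 2 new; branch {P=0, Q=1, R=1} (S) contributes 2 new. Total: 7.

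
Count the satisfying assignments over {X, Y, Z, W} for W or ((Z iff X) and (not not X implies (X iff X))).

Initial set: {(W or ((Z iff X) and (not not X implies (X iff X))))}.
(W or ((Z iff X) and (not not X implies (X iff X)))): β-rule — branch into W  //  ((Z iff X) and (not not X implies (X iff X))).
  branch 1 (add W):
    ○ open, literals {W=true}.
  branch 2 (add ((Z iff X) and (not not X implies (X iff X)))):
    ((Z iff X) and (not not X implies (X iff X))): α-rule — add (Z iff X), (not not X implies (X iff X)).
    (Z iff X): β-rule — branch into Z, X  //  not Z, not X.
      branch 2.1 (add Z, X):
        (not not X implies (X iff X)): β-rule — branch into not not not X  //  (X iff X).
          branch 2.1.1 (add not not not X):
            not not not X: drop double negation, giving not X.
            × closes — contains both X and not X.
          branch 2.1.2 (add (X iff X)):
            (X iff X): β-rule — branch into X, X  //  not X, not X.
              branch 2.1.2.1 (add X, X):
                ○ open, literals {X=true, Z=true}.
              branch 2.1.2.2 (add not X, not X):
                × closes — contains both X and not X.
      branch 2.2 (add not Z, not X):
        (not not X implies (X iff X)): β-rule — branch into not not not X  //  (X iff X).
          branch 2.2.1 (add not not not X):
            not not not X: drop double negation, giving not X.
            ○ open, literals {X=false, Z=false}.
          branch 2.2.2 (add (X iff X)):
            (X iff X): β-rule — branch into X, X  //  not X, not X.
              branch 2.2.2.1 (add X, X):
                × closes — contains both X and not X.
              branch 2.2.2.2 (add not X, not X):
                ○ open, literals {X=false, Z=false}.
3 branches closed, 4 open.
Each open branch fixes some atoms; the unmentioned ones are free. Counting distinct full assignments: branch {W=true} (X, Y, Z) contributes 8 new; branch {X=true, Z=true} (Y, W) contributes 2 new; branch {X=false, Z=false} (Y, W) contributes 2 new; branch {X=false, Z=false} (Y, W) contributes 0 new. Total: 12.

12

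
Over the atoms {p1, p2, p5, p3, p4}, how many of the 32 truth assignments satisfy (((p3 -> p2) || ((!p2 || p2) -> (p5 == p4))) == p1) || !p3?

Initial set: {((((p3 -> p2) || ((!p2 || p2) -> (p5 == p4))) == p1) || !p3)}.
((((p3 -> p2) || ((!p2 || p2) -> (p5 == p4))) == p1) || !p3): β-rule — branch into (((p3 -> p2) || ((!p2 || p2) -> (p5 == p4))) == p1)  //  !p3.
  branch 1 (add (((p3 -> p2) || ((!p2 || p2) -> (p5 == p4))) == p1)):
    (((p3 -> p2) || ((!p2 || p2) -> (p5 == p4))) == p1): β-rule — branch into ((p3 -> p2) || ((!p2 || p2) -> (p5 == p4))), p1  //  !((p3 -> p2) || ((!p2 || p2) -> (p5 == p4))), !p1.
      branch 1.1 (add ((p3 -> p2) || ((!p2 || p2) -> (p5 == p4))), p1):
        ((p3 -> p2) || ((!p2 || p2) -> (p5 == p4))): β-rule — branch into (p3 -> p2)  //  ((!p2 || p2) -> (p5 == p4)).
          branch 1.1.1 (add (p3 -> p2)):
            (p3 -> p2): β-rule — branch into !p3  //  p2.
              branch 1.1.1.1 (add !p3):
                ○ open, literals {p1=true, p3=false}.
              branch 1.1.1.2 (add p2):
                ○ open, literals {p1=true, p2=true}.
          branch 1.1.2 (add ((!p2 || p2) -> (p5 == p4))):
            ((!p2 || p2) -> (p5 == p4)): β-rule — branch into !(!p2 || p2)  //  (p5 == p4).
              branch 1.1.2.1 (add !(!p2 || p2)):
                !(!p2 || p2): α-rule — add !!p2, !p2.
                × closes — contains both p2 and !p2.
              branch 1.1.2.2 (add (p5 == p4)):
                (p5 == p4): β-rule — branch into p5, p4  //  !p5, !p4.
                  branch 1.1.2.2.1 (add p5, p4):
                    ○ open, literals {p1=true, p4=true, p5=true}.
                  branch 1.1.2.2.2 (add !p5, !p4):
                    ○ open, literals {p1=true, p4=false, p5=false}.
      branch 1.2 (add !((p3 -> p2) || ((!p2 || p2) -> (p5 == p4))), !p1):
        !((p3 -> p2) || ((!p2 || p2) -> (p5 == p4))): α-rule — add !(p3 -> p2), !((!p2 || p2) -> (p5 == p4)).
        !(p3 -> p2): α-rule — add p3, !p2.
        !((!p2 || p2) -> (p5 == p4)): α-rule — add (!p2 || p2), !(p5 == p4).
        (!p2 || p2): β-rule — branch into !p2  //  p2.
          branch 1.2.1 (add !p2):
            !(p5 == p4): β-rule — branch into p5, !p4  //  !p5, p4.
              branch 1.2.1.1 (add p5, !p4):
                ○ open, literals {p1=false, p2=false, p3=true, p4=false, p5=true}.
              branch 1.2.1.2 (add !p5, p4):
                ○ open, literals {p1=false, p2=false, p3=true, p4=true, p5=false}.
          branch 1.2.2 (add p2):
            × closes — contains both p2 and !p2.
  branch 2 (add !p3):
    ○ open, literals {p3=false}.
2 branches closed, 7 open.
Each open branch fixes some atoms; the unmentioned ones are free. Counting distinct full assignments: branch {p1=true, p3=false} (p2, p5, p4) contributes 8 new; branch {p1=true, p2=true} (p5, p3, p4) contributes 4 new; branch {p1=true, p4=true, p5=true} (p2, p3) contributes 1 new; branch {p1=true, p4=false, p5=false} (p2, p3) contributes 1 new; branch {p1=false, p2=false, p3=true, p4=false, p5=true} (none free) contributes 1 new; branch {p1=false, p2=false, p3=true, p4=true, p5=false} (none free) contributes 1 new; branch {p3=false} (p1, p2, p5, p4) contributes 8 new. Total: 24.

24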